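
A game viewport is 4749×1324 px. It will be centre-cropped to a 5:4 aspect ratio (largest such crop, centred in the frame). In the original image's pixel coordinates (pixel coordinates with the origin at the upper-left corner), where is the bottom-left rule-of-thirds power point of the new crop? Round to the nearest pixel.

x = 2099 px, y = 883 px

4749/1324 > 5/4, so the 5:4 crop keeps the full height 1324 and trims width to 1324 × 5/4 = 1655.00 px.
Left offset = (4749 − 1655.00)/2 = 1547.00 px; top offset = 0.
Bottom-left is one-third across and two-thirds down within the crop:
x = 1547.00 + 1 × 1655.00/3 ≈ 2099; y = 0.00 + 2 × 1324.00/3 ≈ 883.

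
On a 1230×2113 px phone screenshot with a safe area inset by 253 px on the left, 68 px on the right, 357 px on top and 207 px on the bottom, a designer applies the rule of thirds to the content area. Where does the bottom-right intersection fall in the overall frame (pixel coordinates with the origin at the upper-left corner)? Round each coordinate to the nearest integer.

Content width = 1230 − 253 − 68 = 909 px; content height = 2113 − 357 − 207 = 1549 px.
Bottom-right is two-thirds across and two-thirds down within the content area.
x = 253 + 2 × 909/3 = 253 + 606.00 ≈ 859
y = 357 + 2 × 1549/3 = 357 + 1032.67 ≈ 1390

(859, 1390)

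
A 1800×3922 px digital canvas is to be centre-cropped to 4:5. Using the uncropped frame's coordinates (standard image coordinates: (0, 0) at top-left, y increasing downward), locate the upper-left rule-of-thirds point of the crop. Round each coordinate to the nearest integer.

1800/3922 < 4/5, so the 4:5 crop keeps the full width 1800 and trims height to 1800 × 5/4 = 2250.00 px.
Top offset = (3922 − 2250.00)/2 = 836.00 px; left offset = 0.
Upper-left is one-third across and one-third down within the crop:
x = 0.00 + 1 × 1800.00/3 ≈ 600; y = 836.00 + 1 × 2250.00/3 ≈ 1586.

(600, 1586)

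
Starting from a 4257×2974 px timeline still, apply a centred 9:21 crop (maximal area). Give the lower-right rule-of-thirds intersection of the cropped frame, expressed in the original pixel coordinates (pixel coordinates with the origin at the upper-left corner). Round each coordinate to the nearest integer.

4257/2974 > 9/21, so the 9:21 crop keeps the full height 2974 and trims width to 2974 × 9/21 = 1274.57 px.
Left offset = (4257 − 1274.57)/2 = 1491.21 px; top offset = 0.
Lower-right is two-thirds across and two-thirds down within the crop:
x = 1491.21 + 2 × 1274.57/3 ≈ 2341; y = 0.00 + 2 × 2974.00/3 ≈ 1983.

x = 2341 px, y = 1983 px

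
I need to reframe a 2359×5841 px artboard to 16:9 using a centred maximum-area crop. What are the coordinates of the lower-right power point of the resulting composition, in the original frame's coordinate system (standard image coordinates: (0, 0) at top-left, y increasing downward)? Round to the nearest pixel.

(1573, 3142)

2359/5841 < 16/9, so the 16:9 crop keeps the full width 2359 and trims height to 2359 × 9/16 = 1326.94 px.
Top offset = (5841 − 1326.94)/2 = 2257.03 px; left offset = 0.
Lower-right is two-thirds across and two-thirds down within the crop:
x = 0.00 + 2 × 2359.00/3 ≈ 1573; y = 2257.03 + 2 × 1326.94/3 ≈ 3142.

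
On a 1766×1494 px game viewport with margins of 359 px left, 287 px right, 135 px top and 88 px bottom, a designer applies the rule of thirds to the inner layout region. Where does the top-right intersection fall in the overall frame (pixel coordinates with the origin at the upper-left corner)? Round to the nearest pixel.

(1106, 559)

Content width = 1766 − 359 − 287 = 1120 px; content height = 1494 − 135 − 88 = 1271 px.
Top-right is two-thirds across and one-third down within the inner layout region.
x = 359 + 2 × 1120/3 = 359 + 746.67 ≈ 1106
y = 135 + 1 × 1271/3 = 135 + 423.67 ≈ 559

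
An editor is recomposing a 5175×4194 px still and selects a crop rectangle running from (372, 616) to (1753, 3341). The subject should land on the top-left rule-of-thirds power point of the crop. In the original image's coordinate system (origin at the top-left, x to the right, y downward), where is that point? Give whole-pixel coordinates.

x = 832 px, y = 1524 px

Crop width = 1753 − 372 = 1381 px; one third is 460.33 px.
Crop height = 3341 − 616 = 2725 px; one third is 908.33 px.
The top-left point is one-third across and one-third down within the crop:
x = 372 + 1 × 460.33 ≈ 832; y = 616 + 1 × 908.33 ≈ 1524.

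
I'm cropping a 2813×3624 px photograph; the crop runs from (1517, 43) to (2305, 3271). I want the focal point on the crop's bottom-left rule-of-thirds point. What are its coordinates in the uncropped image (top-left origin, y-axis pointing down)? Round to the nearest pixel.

(1780, 2195)

Crop width = 2305 − 1517 = 788 px; one third is 262.67 px.
Crop height = 3271 − 43 = 3228 px; one third is 1076.00 px.
The bottom-left point is one-third across and two-thirds down within the crop:
x = 1517 + 1 × 262.67 ≈ 1780; y = 43 + 2 × 1076.00 ≈ 2195.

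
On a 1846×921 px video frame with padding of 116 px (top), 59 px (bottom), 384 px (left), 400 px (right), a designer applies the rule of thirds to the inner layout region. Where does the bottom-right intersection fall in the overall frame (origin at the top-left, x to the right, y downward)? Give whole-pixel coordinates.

Content width = 1846 − 384 − 400 = 1062 px; content height = 921 − 116 − 59 = 746 px.
Bottom-right is two-thirds across and two-thirds down within the inner layout region.
x = 384 + 2 × 1062/3 = 384 + 708.00 ≈ 1092
y = 116 + 2 × 746/3 = 116 + 497.33 ≈ 613

(1092, 613)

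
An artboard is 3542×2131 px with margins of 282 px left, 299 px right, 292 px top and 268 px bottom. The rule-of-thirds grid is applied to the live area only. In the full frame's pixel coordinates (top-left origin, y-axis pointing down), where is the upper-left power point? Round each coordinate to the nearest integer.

(1269, 816)

Content width = 3542 − 282 − 299 = 2961 px; content height = 2131 − 292 − 268 = 1571 px.
Upper-left is one-third across and one-third down within the live area.
x = 282 + 1 × 2961/3 = 282 + 987.00 ≈ 1269
y = 292 + 1 × 1571/3 = 292 + 523.67 ≈ 816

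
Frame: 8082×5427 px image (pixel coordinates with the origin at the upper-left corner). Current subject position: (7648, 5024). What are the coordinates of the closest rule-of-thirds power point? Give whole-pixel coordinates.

x = 5388 px, y = 3618 px

Third lines: x ∈ {2694, 5388}, y ∈ {1809, 3618}.
7648 is closer to x = 5388; 5024 is closer to y = 3618.
So the nearest intersection is the lower-right power point.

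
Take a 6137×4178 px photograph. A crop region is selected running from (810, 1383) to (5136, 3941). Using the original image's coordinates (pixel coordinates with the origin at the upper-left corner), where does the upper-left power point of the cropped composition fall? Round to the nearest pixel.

(2252, 2236)

Crop width = 5136 − 810 = 4326 px; one third is 1442.00 px.
Crop height = 3941 − 1383 = 2558 px; one third is 852.67 px.
The upper-left point is one-third across and one-third down within the crop:
x = 810 + 1 × 1442.00 ≈ 2252; y = 1383 + 1 × 852.67 ≈ 2236.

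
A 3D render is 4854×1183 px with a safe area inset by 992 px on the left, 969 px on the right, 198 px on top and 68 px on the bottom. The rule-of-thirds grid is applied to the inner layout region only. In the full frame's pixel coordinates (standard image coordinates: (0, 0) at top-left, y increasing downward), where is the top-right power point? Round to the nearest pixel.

(2921, 504)

Content width = 4854 − 992 − 969 = 2893 px; content height = 1183 − 198 − 68 = 917 px.
Top-right is two-thirds across and one-third down within the inner layout region.
x = 992 + 2 × 2893/3 = 992 + 1928.67 ≈ 2921
y = 198 + 1 × 917/3 = 198 + 305.67 ≈ 504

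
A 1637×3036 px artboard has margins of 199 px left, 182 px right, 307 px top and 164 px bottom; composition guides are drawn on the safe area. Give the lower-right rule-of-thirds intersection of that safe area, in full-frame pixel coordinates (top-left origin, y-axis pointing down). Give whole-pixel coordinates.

(1036, 2017)

Content width = 1637 − 199 − 182 = 1256 px; content height = 3036 − 307 − 164 = 2565 px.
Lower-right is two-thirds across and two-thirds down within the safe area.
x = 199 + 2 × 1256/3 = 199 + 837.33 ≈ 1036
y = 307 + 2 × 2565/3 = 307 + 1710.00 ≈ 2017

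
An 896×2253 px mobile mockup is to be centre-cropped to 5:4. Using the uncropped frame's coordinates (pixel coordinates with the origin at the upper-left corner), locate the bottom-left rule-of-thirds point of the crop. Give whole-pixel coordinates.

x = 299 px, y = 1246 px

896/2253 < 5/4, so the 5:4 crop keeps the full width 896 and trims height to 896 × 4/5 = 716.80 px.
Top offset = (2253 − 716.80)/2 = 768.10 px; left offset = 0.
Bottom-left is one-third across and two-thirds down within the crop:
x = 0.00 + 1 × 896.00/3 ≈ 299; y = 768.10 + 2 × 716.80/3 ≈ 1246.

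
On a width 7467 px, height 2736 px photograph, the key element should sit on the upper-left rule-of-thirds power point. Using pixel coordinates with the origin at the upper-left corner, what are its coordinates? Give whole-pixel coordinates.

(2489, 912)

The upper-left point sits one-third of the way across and one-third of the way down.
x = 1 × 7467/3 ≈ 2489; y = 1 × 2736/3 ≈ 912.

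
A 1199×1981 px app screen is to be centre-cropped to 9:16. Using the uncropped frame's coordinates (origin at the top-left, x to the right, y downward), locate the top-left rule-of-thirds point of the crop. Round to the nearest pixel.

1199/1981 > 9/16, so the 9:16 crop keeps the full height 1981 and trims width to 1981 × 9/16 = 1114.31 px.
Left offset = (1199 − 1114.31)/2 = 42.34 px; top offset = 0.
Top-left is one-third across and one-third down within the crop:
x = 42.34 + 1 × 1114.31/3 ≈ 414; y = 0.00 + 1 × 1981.00/3 ≈ 660.

(414, 660)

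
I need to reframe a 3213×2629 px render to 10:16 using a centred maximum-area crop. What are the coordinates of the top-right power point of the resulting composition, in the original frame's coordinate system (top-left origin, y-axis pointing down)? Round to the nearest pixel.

3213/2629 > 10/16, so the 10:16 crop keeps the full height 2629 and trims width to 2629 × 10/16 = 1643.12 px.
Left offset = (3213 − 1643.12)/2 = 784.94 px; top offset = 0.
Top-right is two-thirds across and one-third down within the crop:
x = 784.94 + 2 × 1643.12/3 ≈ 1880; y = 0.00 + 1 × 2629.00/3 ≈ 876.

(1880, 876)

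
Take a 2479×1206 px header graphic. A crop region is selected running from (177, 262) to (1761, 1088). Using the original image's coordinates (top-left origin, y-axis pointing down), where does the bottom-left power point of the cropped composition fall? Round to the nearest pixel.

(705, 813)

Crop width = 1761 − 177 = 1584 px; one third is 528.00 px.
Crop height = 1088 − 262 = 826 px; one third is 275.33 px.
The bottom-left point is one-third across and two-thirds down within the crop:
x = 177 + 1 × 528.00 ≈ 705; y = 262 + 2 × 275.33 ≈ 813.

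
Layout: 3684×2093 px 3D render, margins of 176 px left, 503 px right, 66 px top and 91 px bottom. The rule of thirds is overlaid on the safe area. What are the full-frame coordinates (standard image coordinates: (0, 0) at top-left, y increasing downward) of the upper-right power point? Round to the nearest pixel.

(2179, 711)

Content width = 3684 − 176 − 503 = 3005 px; content height = 2093 − 66 − 91 = 1936 px.
Upper-right is two-thirds across and one-third down within the safe area.
x = 176 + 2 × 3005/3 = 176 + 2003.33 ≈ 2179
y = 66 + 1 × 1936/3 = 66 + 645.33 ≈ 711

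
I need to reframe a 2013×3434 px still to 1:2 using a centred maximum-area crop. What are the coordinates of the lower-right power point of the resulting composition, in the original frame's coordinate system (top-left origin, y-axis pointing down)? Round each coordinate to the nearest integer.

x = 1293 px, y = 2289 px

2013/3434 > 1/2, so the 1:2 crop keeps the full height 3434 and trims width to 3434 × 1/2 = 1717.00 px.
Left offset = (2013 − 1717.00)/2 = 148.00 px; top offset = 0.
Lower-right is two-thirds across and two-thirds down within the crop:
x = 148.00 + 2 × 1717.00/3 ≈ 1293; y = 0.00 + 2 × 3434.00/3 ≈ 2289.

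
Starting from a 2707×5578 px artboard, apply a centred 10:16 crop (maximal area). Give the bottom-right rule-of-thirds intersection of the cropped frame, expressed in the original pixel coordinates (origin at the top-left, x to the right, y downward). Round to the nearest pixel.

(1805, 3511)

2707/5578 < 10/16, so the 10:16 crop keeps the full width 2707 and trims height to 2707 × 16/10 = 4331.20 px.
Top offset = (5578 − 4331.20)/2 = 623.40 px; left offset = 0.
Bottom-right is two-thirds across and two-thirds down within the crop:
x = 0.00 + 2 × 2707.00/3 ≈ 1805; y = 623.40 + 2 × 4331.20/3 ≈ 3511.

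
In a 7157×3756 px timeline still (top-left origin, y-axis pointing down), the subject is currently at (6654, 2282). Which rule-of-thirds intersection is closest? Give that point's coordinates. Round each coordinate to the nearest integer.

x = 4771 px, y = 2504 px

Third lines: x ∈ {2386, 4771}, y ∈ {1252, 2504}.
6654 is closer to x = 4771; 2282 is closer to y = 2504.
So the nearest intersection is the lower-right power point.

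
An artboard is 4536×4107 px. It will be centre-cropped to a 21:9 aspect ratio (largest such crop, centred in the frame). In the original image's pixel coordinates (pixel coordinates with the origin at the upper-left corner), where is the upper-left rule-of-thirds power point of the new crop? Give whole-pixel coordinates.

4536/4107 < 21/9, so the 21:9 crop keeps the full width 4536 and trims height to 4536 × 9/21 = 1944.00 px.
Top offset = (4107 − 1944.00)/2 = 1081.50 px; left offset = 0.
Upper-left is one-third across and one-third down within the crop:
x = 0.00 + 1 × 4536.00/3 ≈ 1512; y = 1081.50 + 1 × 1944.00/3 ≈ 1730.

(1512, 1730)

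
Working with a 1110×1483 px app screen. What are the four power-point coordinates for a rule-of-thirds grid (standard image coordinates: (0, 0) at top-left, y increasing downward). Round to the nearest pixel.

One third of 1110 is 370; one third of 1483 is 494.33.
Vertical third lines at x = 370 and x = 740; horizontal third lines at y = 494 and y = 989.

(370, 494), (740, 494), (370, 989), (740, 989)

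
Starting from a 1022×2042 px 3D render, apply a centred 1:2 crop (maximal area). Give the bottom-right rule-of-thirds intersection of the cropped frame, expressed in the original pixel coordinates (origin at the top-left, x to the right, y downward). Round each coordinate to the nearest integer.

(681, 1361)

1022/2042 > 1/2, so the 1:2 crop keeps the full height 2042 and trims width to 2042 × 1/2 = 1021.00 px.
Left offset = (1022 − 1021.00)/2 = 0.50 px; top offset = 0.
Bottom-right is two-thirds across and two-thirds down within the crop:
x = 0.50 + 2 × 1021.00/3 ≈ 681; y = 0.00 + 2 × 2042.00/3 ≈ 1361.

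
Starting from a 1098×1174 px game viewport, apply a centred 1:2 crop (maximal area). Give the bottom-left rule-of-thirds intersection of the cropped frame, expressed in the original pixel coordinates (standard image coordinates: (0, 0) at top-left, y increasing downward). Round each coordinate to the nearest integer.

1098/1174 > 1/2, so the 1:2 crop keeps the full height 1174 and trims width to 1174 × 1/2 = 587.00 px.
Left offset = (1098 − 587.00)/2 = 255.50 px; top offset = 0.
Bottom-left is one-third across and two-thirds down within the crop:
x = 255.50 + 1 × 587.00/3 ≈ 451; y = 0.00 + 2 × 1174.00/3 ≈ 783.

x = 451 px, y = 783 px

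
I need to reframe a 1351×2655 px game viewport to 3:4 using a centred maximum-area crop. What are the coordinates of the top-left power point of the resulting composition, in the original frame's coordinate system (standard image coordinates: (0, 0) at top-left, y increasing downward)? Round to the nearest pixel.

x = 450 px, y = 1027 px

1351/2655 < 3/4, so the 3:4 crop keeps the full width 1351 and trims height to 1351 × 4/3 = 1801.33 px.
Top offset = (2655 − 1801.33)/2 = 426.83 px; left offset = 0.
Top-left is one-third across and one-third down within the crop:
x = 0.00 + 1 × 1351.00/3 ≈ 450; y = 426.83 + 1 × 1801.33/3 ≈ 1027.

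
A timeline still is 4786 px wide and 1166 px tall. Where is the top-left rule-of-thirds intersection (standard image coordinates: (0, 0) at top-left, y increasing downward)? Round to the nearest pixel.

The top-left point sits one-third of the way across and one-third of the way down.
x = 1 × 4786/3 ≈ 1595; y = 1 × 1166/3 ≈ 389.

(1595, 389)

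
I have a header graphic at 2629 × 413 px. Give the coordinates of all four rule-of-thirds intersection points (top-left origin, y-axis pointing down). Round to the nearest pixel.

(876, 138), (1753, 138), (876, 275), (1753, 275)

One third of 2629 is 876.33; one third of 413 is 137.67.
Vertical third lines at x = 876 and x = 1753; horizontal third lines at y = 138 and y = 275.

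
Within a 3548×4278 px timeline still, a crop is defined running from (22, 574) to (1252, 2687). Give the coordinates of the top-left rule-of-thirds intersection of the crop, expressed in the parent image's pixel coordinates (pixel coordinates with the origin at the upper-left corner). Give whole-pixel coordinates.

x = 432 px, y = 1278 px

Crop width = 1252 − 22 = 1230 px; one third is 410.00 px.
Crop height = 2687 − 574 = 2113 px; one third is 704.33 px.
The top-left point is one-third across and one-third down within the crop:
x = 22 + 1 × 410.00 ≈ 432; y = 574 + 1 × 704.33 ≈ 1278.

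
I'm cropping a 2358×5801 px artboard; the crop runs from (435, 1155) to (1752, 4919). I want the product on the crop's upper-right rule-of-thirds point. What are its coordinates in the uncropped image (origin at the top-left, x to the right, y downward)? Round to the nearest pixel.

(1313, 2410)

Crop width = 1752 − 435 = 1317 px; one third is 439.00 px.
Crop height = 4919 − 1155 = 3764 px; one third is 1254.67 px.
The upper-right point is two-thirds across and one-third down within the crop:
x = 435 + 2 × 439.00 ≈ 1313; y = 1155 + 1 × 1254.67 ≈ 2410.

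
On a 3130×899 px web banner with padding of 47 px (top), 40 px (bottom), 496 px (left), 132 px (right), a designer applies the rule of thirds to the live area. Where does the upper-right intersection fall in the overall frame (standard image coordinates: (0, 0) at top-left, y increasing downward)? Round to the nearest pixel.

(2164, 318)

Content width = 3130 − 496 − 132 = 2502 px; content height = 899 − 47 − 40 = 812 px.
Upper-right is two-thirds across and one-third down within the live area.
x = 496 + 2 × 2502/3 = 496 + 1668.00 ≈ 2164
y = 47 + 1 × 812/3 = 47 + 270.67 ≈ 318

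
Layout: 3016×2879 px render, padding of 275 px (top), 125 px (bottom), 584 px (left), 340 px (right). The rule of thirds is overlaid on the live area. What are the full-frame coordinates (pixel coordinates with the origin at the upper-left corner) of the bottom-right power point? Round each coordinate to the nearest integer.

Content width = 3016 − 584 − 340 = 2092 px; content height = 2879 − 275 − 125 = 2479 px.
Bottom-right is two-thirds across and two-thirds down within the live area.
x = 584 + 2 × 2092/3 = 584 + 1394.67 ≈ 1979
y = 275 + 2 × 2479/3 = 275 + 1652.67 ≈ 1928

x = 1979 px, y = 1928 px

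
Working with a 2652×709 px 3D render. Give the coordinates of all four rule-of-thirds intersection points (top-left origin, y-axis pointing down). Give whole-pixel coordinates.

(884, 236), (1768, 236), (884, 473), (1768, 473)

One third of 2652 is 884; one third of 709 is 236.33.
Vertical third lines at x = 884 and x = 1768; horizontal third lines at y = 236 and y = 473.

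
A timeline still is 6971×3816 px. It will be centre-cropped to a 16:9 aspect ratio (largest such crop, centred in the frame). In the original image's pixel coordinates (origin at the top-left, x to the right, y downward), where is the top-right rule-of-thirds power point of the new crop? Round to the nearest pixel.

(4616, 1272)

6971/3816 > 16/9, so the 16:9 crop keeps the full height 3816 and trims width to 3816 × 16/9 = 6784.00 px.
Left offset = (6971 − 6784.00)/2 = 93.50 px; top offset = 0.
Top-right is two-thirds across and one-third down within the crop:
x = 93.50 + 2 × 6784.00/3 ≈ 4616; y = 0.00 + 1 × 3816.00/3 ≈ 1272.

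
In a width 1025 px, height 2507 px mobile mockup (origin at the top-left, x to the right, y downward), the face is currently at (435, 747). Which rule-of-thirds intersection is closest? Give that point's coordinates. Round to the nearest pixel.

Third lines: x ∈ {342, 683}, y ∈ {836, 1671}.
435 is closer to x = 342; 747 is closer to y = 836.
So the nearest intersection is the upper-left power point.

(342, 836)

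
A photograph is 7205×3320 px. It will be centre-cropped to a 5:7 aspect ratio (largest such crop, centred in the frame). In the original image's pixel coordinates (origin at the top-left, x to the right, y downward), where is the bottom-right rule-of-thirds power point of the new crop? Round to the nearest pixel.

x = 3998 px, y = 2213 px

7205/3320 > 5/7, so the 5:7 crop keeps the full height 3320 and trims width to 3320 × 5/7 = 2371.43 px.
Left offset = (7205 − 2371.43)/2 = 2416.79 px; top offset = 0.
Bottom-right is two-thirds across and two-thirds down within the crop:
x = 2416.79 + 2 × 2371.43/3 ≈ 3998; y = 0.00 + 2 × 3320.00/3 ≈ 2213.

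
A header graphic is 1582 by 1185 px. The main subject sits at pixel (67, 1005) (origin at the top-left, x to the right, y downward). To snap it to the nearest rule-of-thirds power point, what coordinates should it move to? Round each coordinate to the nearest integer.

Third lines: x ∈ {527, 1055}, y ∈ {395, 790}.
67 is closer to x = 527; 1005 is closer to y = 790.
So the nearest intersection is the lower-left power point.

(527, 790)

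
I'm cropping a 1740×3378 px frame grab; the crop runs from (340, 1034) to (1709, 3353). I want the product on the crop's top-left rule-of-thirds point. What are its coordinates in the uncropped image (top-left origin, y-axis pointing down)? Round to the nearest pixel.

Crop width = 1709 − 340 = 1369 px; one third is 456.33 px.
Crop height = 3353 − 1034 = 2319 px; one third is 773.00 px.
The top-left point is one-third across and one-third down within the crop:
x = 340 + 1 × 456.33 ≈ 796; y = 1034 + 1 × 773.00 ≈ 1807.

(796, 1807)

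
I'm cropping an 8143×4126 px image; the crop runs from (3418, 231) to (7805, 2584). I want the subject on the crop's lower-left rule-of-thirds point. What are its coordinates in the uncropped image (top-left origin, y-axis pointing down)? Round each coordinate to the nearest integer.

Crop width = 7805 − 3418 = 4387 px; one third is 1462.33 px.
Crop height = 2584 − 231 = 2353 px; one third is 784.33 px.
The lower-left point is one-third across and two-thirds down within the crop:
x = 3418 + 1 × 1462.33 ≈ 4880; y = 231 + 2 × 784.33 ≈ 1800.

(4880, 1800)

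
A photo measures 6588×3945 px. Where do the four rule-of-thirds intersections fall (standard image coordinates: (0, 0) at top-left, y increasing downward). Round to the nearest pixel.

(2196, 1315), (4392, 1315), (2196, 2630), (4392, 2630)

One third of 6588 is 2196; one third of 3945 is 1315.
Vertical third lines at x = 2196 and x = 4392; horizontal third lines at y = 1315 and y = 2630.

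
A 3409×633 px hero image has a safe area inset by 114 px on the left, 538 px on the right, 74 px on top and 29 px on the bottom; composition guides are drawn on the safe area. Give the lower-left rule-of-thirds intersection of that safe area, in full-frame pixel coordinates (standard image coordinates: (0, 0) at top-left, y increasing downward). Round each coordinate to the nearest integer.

Content width = 3409 − 114 − 538 = 2757 px; content height = 633 − 74 − 29 = 530 px.
Lower-left is one-third across and two-thirds down within the safe area.
x = 114 + 1 × 2757/3 = 114 + 919.00 ≈ 1033
y = 74 + 2 × 530/3 = 74 + 353.33 ≈ 427

(1033, 427)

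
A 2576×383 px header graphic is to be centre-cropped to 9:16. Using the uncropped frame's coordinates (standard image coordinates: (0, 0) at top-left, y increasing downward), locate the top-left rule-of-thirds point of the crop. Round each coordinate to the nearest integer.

2576/383 > 9/16, so the 9:16 crop keeps the full height 383 and trims width to 383 × 9/16 = 215.44 px.
Left offset = (2576 − 215.44)/2 = 1180.28 px; top offset = 0.
Top-left is one-third across and one-third down within the crop:
x = 1180.28 + 1 × 215.44/3 ≈ 1252; y = 0.00 + 1 × 383.00/3 ≈ 128.

x = 1252 px, y = 128 px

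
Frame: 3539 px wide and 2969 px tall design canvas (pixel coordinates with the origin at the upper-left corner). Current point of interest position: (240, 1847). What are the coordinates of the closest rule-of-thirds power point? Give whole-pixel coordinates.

x = 1180 px, y = 1979 px

Third lines: x ∈ {1180, 2359}, y ∈ {990, 1979}.
240 is closer to x = 1180; 1847 is closer to y = 1979.
So the nearest intersection is the lower-left power point.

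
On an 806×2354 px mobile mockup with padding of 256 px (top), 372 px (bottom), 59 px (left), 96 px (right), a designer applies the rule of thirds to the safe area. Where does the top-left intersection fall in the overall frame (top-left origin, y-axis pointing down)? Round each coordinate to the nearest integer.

x = 276 px, y = 831 px

Content width = 806 − 59 − 96 = 651 px; content height = 2354 − 256 − 372 = 1726 px.
Top-left is one-third across and one-third down within the safe area.
x = 59 + 1 × 651/3 = 59 + 217.00 ≈ 276
y = 256 + 1 × 1726/3 = 256 + 575.33 ≈ 831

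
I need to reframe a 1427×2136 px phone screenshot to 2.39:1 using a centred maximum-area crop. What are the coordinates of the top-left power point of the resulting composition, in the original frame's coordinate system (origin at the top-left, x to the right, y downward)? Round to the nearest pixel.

x = 476 px, y = 968 px

1427/2136 < 2.39/1, so the 2.39:1 crop keeps the full width 1427 and trims height to 1427 × 1/2.39 = 597.07 px.
Top offset = (2136 − 597.07)/2 = 769.46 px; left offset = 0.
Top-left is one-third across and one-third down within the crop:
x = 0.00 + 1 × 1427.00/3 ≈ 476; y = 769.46 + 1 × 597.07/3 ≈ 968.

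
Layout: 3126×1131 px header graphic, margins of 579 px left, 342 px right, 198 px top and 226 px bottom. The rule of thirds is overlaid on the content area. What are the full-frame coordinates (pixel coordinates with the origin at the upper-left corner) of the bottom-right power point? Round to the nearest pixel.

Content width = 3126 − 579 − 342 = 2205 px; content height = 1131 − 198 − 226 = 707 px.
Bottom-right is two-thirds across and two-thirds down within the content area.
x = 579 + 2 × 2205/3 = 579 + 1470.00 ≈ 2049
y = 198 + 2 × 707/3 = 198 + 471.33 ≈ 669

(2049, 669)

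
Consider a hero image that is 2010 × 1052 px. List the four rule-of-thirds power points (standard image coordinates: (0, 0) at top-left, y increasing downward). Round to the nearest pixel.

(670, 351), (1340, 351), (670, 701), (1340, 701)

One third of 2010 is 670; one third of 1052 is 350.67.
Vertical third lines at x = 670 and x = 1340; horizontal third lines at y = 351 and y = 701.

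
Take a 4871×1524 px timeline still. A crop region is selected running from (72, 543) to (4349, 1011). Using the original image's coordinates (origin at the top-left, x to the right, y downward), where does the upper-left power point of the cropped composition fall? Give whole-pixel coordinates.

Crop width = 4349 − 72 = 4277 px; one third is 1425.67 px.
Crop height = 1011 − 543 = 468 px; one third is 156.00 px.
The upper-left point is one-third across and one-third down within the crop:
x = 72 + 1 × 1425.67 ≈ 1498; y = 543 + 1 × 156.00 ≈ 699.

(1498, 699)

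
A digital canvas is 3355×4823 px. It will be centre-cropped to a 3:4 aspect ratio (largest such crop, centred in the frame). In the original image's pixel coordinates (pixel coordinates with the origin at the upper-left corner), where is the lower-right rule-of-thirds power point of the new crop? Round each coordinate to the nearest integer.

(2237, 3157)

3355/4823 < 3/4, so the 3:4 crop keeps the full width 3355 and trims height to 3355 × 4/3 = 4473.33 px.
Top offset = (4823 − 4473.33)/2 = 174.83 px; left offset = 0.
Lower-right is two-thirds across and two-thirds down within the crop:
x = 0.00 + 2 × 3355.00/3 ≈ 2237; y = 174.83 + 2 × 4473.33/3 ≈ 3157.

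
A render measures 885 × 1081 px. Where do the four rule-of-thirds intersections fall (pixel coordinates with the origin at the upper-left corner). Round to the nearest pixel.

(295, 360), (590, 360), (295, 721), (590, 721)

One third of 885 is 295; one third of 1081 is 360.33.
Vertical third lines at x = 295 and x = 590; horizontal third lines at y = 360 and y = 721.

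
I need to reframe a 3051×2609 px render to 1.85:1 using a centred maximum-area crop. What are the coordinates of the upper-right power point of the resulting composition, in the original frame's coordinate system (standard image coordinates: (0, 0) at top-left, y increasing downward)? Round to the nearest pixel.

(2034, 1030)

3051/2609 < 1.85/1, so the 1.85:1 crop keeps the full width 3051 and trims height to 3051 × 1/1.85 = 1649.19 px.
Top offset = (2609 − 1649.19)/2 = 479.91 px; left offset = 0.
Upper-right is two-thirds across and one-third down within the crop:
x = 0.00 + 2 × 3051.00/3 ≈ 2034; y = 479.91 + 1 × 1649.19/3 ≈ 1030.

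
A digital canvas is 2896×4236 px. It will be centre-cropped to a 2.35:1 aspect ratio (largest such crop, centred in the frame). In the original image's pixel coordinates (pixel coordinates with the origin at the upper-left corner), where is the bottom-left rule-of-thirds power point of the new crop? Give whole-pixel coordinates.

2896/4236 < 2.35/1, so the 2.35:1 crop keeps the full width 2896 and trims height to 2896 × 1/2.35 = 1232.34 px.
Top offset = (4236 − 1232.34)/2 = 1501.83 px; left offset = 0.
Bottom-left is one-third across and two-thirds down within the crop:
x = 0.00 + 1 × 2896.00/3 ≈ 965; y = 1501.83 + 2 × 1232.34/3 ≈ 2323.

(965, 2323)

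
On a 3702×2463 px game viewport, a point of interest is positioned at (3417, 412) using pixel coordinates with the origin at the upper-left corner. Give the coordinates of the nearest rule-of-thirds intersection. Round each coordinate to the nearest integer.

Third lines: x ∈ {1234, 2468}, y ∈ {821, 1642}.
3417 is closer to x = 2468; 412 is closer to y = 821.
So the nearest intersection is the upper-right power point.

x = 2468 px, y = 821 px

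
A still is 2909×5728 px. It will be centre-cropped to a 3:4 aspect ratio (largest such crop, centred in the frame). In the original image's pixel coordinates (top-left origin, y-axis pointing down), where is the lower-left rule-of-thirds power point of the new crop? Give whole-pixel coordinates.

2909/5728 < 3/4, so the 3:4 crop keeps the full width 2909 and trims height to 2909 × 4/3 = 3878.67 px.
Top offset = (5728 − 3878.67)/2 = 924.67 px; left offset = 0.
Lower-left is one-third across and two-thirds down within the crop:
x = 0.00 + 1 × 2909.00/3 ≈ 970; y = 924.67 + 2 × 3878.67/3 ≈ 3510.

x = 970 px, y = 3510 px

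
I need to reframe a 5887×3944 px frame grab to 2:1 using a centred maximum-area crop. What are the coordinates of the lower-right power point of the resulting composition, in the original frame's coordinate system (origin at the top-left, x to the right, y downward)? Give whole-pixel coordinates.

5887/3944 < 2/1, so the 2:1 crop keeps the full width 5887 and trims height to 5887 × 1/2 = 2943.50 px.
Top offset = (3944 − 2943.50)/2 = 500.25 px; left offset = 0.
Lower-right is two-thirds across and two-thirds down within the crop:
x = 0.00 + 2 × 5887.00/3 ≈ 3925; y = 500.25 + 2 × 2943.50/3 ≈ 2463.

x = 3925 px, y = 2463 px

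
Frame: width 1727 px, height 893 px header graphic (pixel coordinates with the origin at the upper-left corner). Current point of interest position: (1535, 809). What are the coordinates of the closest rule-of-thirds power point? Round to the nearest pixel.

Third lines: x ∈ {576, 1151}, y ∈ {298, 595}.
1535 is closer to x = 1151; 809 is closer to y = 595.
So the nearest intersection is the lower-right power point.

x = 1151 px, y = 595 px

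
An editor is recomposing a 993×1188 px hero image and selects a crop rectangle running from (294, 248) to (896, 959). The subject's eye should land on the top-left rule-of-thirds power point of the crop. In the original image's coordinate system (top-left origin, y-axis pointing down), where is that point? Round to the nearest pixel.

x = 495 px, y = 485 px

Crop width = 896 − 294 = 602 px; one third is 200.67 px.
Crop height = 959 − 248 = 711 px; one third is 237.00 px.
The top-left point is one-third across and one-third down within the crop:
x = 294 + 1 × 200.67 ≈ 495; y = 248 + 1 × 237.00 ≈ 485.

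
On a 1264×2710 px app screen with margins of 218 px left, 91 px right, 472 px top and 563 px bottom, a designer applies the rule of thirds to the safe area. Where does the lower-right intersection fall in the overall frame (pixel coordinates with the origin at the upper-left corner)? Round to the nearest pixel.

x = 855 px, y = 1589 px

Content width = 1264 − 218 − 91 = 955 px; content height = 2710 − 472 − 563 = 1675 px.
Lower-right is two-thirds across and two-thirds down within the safe area.
x = 218 + 2 × 955/3 = 218 + 636.67 ≈ 855
y = 472 + 2 × 1675/3 = 472 + 1116.67 ≈ 1589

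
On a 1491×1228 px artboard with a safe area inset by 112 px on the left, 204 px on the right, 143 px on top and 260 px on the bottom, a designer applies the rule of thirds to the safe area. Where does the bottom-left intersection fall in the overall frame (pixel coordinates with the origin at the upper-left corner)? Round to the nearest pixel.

x = 504 px, y = 693 px

Content width = 1491 − 112 − 204 = 1175 px; content height = 1228 − 143 − 260 = 825 px.
Bottom-left is one-third across and two-thirds down within the safe area.
x = 112 + 1 × 1175/3 = 112 + 391.67 ≈ 504
y = 143 + 2 × 825/3 = 143 + 550.00 ≈ 693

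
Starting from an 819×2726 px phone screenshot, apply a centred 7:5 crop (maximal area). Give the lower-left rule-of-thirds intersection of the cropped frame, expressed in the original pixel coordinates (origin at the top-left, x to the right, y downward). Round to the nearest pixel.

819/2726 < 7/5, so the 7:5 crop keeps the full width 819 and trims height to 819 × 5/7 = 585.00 px.
Top offset = (2726 − 585.00)/2 = 1070.50 px; left offset = 0.
Lower-left is one-third across and two-thirds down within the crop:
x = 0.00 + 1 × 819.00/3 ≈ 273; y = 1070.50 + 2 × 585.00/3 ≈ 1461.

x = 273 px, y = 1461 px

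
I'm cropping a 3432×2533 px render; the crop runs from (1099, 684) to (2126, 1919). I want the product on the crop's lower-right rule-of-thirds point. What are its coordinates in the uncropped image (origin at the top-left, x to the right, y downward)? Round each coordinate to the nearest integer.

Crop width = 2126 − 1099 = 1027 px; one third is 342.33 px.
Crop height = 1919 − 684 = 1235 px; one third is 411.67 px.
The lower-right point is two-thirds across and two-thirds down within the crop:
x = 1099 + 2 × 342.33 ≈ 1784; y = 684 + 2 × 411.67 ≈ 1507.

(1784, 1507)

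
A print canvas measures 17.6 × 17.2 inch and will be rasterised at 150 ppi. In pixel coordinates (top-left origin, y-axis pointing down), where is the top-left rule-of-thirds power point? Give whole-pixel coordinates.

In pixels the canvas is 17.6 × 150 = 2640 wide and 17.2 × 150 = 2580 tall.
The top-left point is one-third across and one-third down:
x = 1 × 2640/3 ≈ 880; y = 1 × 2580/3 ≈ 860.

(880, 860)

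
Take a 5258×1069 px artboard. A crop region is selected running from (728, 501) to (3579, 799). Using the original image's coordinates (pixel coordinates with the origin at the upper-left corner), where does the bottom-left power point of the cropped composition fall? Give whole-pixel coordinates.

x = 1678 px, y = 700 px

Crop width = 3579 − 728 = 2851 px; one third is 950.33 px.
Crop height = 799 − 501 = 298 px; one third is 99.33 px.
The bottom-left point is one-third across and two-thirds down within the crop:
x = 728 + 1 × 950.33 ≈ 1678; y = 501 + 2 × 99.33 ≈ 700.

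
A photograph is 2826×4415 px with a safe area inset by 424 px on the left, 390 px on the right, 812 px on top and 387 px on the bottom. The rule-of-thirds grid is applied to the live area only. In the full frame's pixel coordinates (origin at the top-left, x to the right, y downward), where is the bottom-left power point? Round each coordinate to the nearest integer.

(1095, 2956)

Content width = 2826 − 424 − 390 = 2012 px; content height = 4415 − 812 − 387 = 3216 px.
Bottom-left is one-third across and two-thirds down within the live area.
x = 424 + 1 × 2012/3 = 424 + 670.67 ≈ 1095
y = 812 + 2 × 3216/3 = 812 + 2144.00 ≈ 2956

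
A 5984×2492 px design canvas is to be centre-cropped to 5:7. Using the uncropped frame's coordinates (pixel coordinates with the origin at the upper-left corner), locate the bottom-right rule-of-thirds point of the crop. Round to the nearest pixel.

5984/2492 > 5/7, so the 5:7 crop keeps the full height 2492 and trims width to 2492 × 5/7 = 1780.00 px.
Left offset = (5984 − 1780.00)/2 = 2102.00 px; top offset = 0.
Bottom-right is two-thirds across and two-thirds down within the crop:
x = 2102.00 + 2 × 1780.00/3 ≈ 3289; y = 0.00 + 2 × 2492.00/3 ≈ 1661.

(3289, 1661)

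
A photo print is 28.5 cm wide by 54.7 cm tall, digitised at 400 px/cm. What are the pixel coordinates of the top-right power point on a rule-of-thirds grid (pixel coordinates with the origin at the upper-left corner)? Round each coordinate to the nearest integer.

x = 7600 px, y = 7293 px

In pixels the canvas is 28.5 × 400 = 11400 wide and 54.7 × 400 = 21880 tall.
The top-right point is two-thirds across and one-third down:
x = 2 × 11400/3 ≈ 7600; y = 1 × 21880/3 ≈ 7293.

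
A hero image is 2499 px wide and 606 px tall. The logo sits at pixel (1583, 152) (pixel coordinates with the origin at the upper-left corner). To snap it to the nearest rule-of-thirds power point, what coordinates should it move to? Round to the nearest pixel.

(1666, 202)

Third lines: x ∈ {833, 1666}, y ∈ {202, 404}.
1583 is closer to x = 1666; 152 is closer to y = 202.
So the nearest intersection is the upper-right power point.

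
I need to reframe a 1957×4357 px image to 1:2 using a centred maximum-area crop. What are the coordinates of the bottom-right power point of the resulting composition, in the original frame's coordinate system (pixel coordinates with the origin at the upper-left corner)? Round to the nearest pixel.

x = 1305 px, y = 2831 px

1957/4357 < 1/2, so the 1:2 crop keeps the full width 1957 and trims height to 1957 × 2/1 = 3914.00 px.
Top offset = (4357 − 3914.00)/2 = 221.50 px; left offset = 0.
Bottom-right is two-thirds across and two-thirds down within the crop:
x = 0.00 + 2 × 1957.00/3 ≈ 1305; y = 221.50 + 2 × 3914.00/3 ≈ 2831.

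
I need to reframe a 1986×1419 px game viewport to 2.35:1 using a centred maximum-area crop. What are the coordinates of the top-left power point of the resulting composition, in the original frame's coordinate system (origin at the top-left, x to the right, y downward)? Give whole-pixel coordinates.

(662, 569)

1986/1419 < 2.35/1, so the 2.35:1 crop keeps the full width 1986 and trims height to 1986 × 1/2.35 = 845.11 px.
Top offset = (1419 − 845.11)/2 = 286.95 px; left offset = 0.
Top-left is one-third across and one-third down within the crop:
x = 0.00 + 1 × 1986.00/3 ≈ 662; y = 286.95 + 1 × 845.11/3 ≈ 569.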